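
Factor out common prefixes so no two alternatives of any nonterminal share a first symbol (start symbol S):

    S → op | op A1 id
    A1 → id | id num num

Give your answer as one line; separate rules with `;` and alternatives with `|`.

S has alternatives sharing prefix 'op': factor to S → op S' with S' → ε | A1 id.
A1 has alternatives sharing prefix 'id': factor to A1 → id A1' with A1' → ε | num num.

S → op S'; A1 → id A1'; S' → ε | A1 id; A1' → ε | num num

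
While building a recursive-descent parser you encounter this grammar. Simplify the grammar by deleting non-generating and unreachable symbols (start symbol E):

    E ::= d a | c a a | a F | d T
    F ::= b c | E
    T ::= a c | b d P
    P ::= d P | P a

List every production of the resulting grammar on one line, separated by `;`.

E ::= d a | c a a | a F | d T; F ::= b c | E; T ::= a c

Generating nonterminals: {E, F, T}.
Reachable from E after that: {E, F, T}.
Removed useless symbols: {P} and every production mentioning them.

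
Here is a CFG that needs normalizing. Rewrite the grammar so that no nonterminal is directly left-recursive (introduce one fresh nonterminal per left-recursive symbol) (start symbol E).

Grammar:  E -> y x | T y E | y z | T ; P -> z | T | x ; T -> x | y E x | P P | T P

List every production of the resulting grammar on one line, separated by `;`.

E -> y x | T y E | y z | T; P -> z | T | x; T -> x T' | y E x T' | P P T'; T' -> P T' | eps

Left recursion appears on T.
For T: α = {P}, β = {x, y E x, P P}. Rewrite as T → β T' and T' → α T' | ε.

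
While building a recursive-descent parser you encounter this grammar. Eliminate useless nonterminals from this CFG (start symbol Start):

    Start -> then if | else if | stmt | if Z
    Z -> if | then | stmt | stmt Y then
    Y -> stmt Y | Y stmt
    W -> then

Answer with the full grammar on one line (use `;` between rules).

Generating nonterminals: {Start, W, Z}.
Reachable from Start after that: {Start, Z}.
Removed useless symbols: {W, Y} and every production mentioning them.

Start -> then if | else if | stmt | if Z; Z -> if | then | stmt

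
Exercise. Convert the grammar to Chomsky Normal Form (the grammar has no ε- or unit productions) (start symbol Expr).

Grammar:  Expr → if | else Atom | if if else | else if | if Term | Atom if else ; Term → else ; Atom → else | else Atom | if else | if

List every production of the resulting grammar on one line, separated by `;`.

Expr → if | X1 Atom | X2 Y1 | X1 X2 | X2 Term | Atom Y2; Term → else; Atom → else | X1 Atom | X2 X1 | if; X1 → else; X2 → if; Y1 → X2 X1; Y2 → X2 X1

Introduce a nonterminal for each terminal appearing in a rule of length ≥ 2: X1 → else, X2 → if.
Binarize each right-hand side of length ≥ 3 by chaining fresh nonterminals (Y1, Y2, …): affected rules were Expr → X2 X2 X1; Expr → Atom X2 X1.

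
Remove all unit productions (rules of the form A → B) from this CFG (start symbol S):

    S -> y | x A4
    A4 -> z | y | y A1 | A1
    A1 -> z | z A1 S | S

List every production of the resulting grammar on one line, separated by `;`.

Unit pairs: A1 ⇒* {S}; A4 ⇒* {A1, S}.
For every A with A ⇒* B via unit rules, add B's non-unit alternatives to A; then delete every rule of the form X → Y.

S -> y | x A4; A4 -> z | y | y A1 | z A1 S | x A4; A1 -> z | z A1 S | y | x A4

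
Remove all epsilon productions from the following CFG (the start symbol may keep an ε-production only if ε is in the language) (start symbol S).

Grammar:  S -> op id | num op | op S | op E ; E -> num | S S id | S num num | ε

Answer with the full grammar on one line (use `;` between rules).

The nullable symbols are {E}.
ε ∉ L(G), so no ε-production is kept.
For each production, add variants omitting each subset of nullable occurrences: S → op E gives op E | op.

S -> op id | num op | op S | op E | op; E -> num | S S id | S num num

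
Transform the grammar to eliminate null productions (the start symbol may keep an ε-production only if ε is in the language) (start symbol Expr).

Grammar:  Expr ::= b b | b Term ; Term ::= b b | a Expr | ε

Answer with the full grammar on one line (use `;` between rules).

Expr ::= b b | b Term | b; Term ::= b b | a Expr

Nullable set = {Term}.
ε ∉ L(G), so no ε-production is kept.
Expand every rule over subsets of its nullable positions: Expr → b Term gives b Term | b.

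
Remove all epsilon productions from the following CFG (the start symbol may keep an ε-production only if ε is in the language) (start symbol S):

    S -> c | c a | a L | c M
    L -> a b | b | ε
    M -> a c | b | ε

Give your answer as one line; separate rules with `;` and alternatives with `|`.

The nullable symbols are {L, M}.
ε ∉ L(G), so no ε-production is kept.
For each production, add variants omitting each subset of nullable occurrences: S → a L gives a L | a.

S -> c | c a | a L | a | c M; L -> a b | b; M -> a c | b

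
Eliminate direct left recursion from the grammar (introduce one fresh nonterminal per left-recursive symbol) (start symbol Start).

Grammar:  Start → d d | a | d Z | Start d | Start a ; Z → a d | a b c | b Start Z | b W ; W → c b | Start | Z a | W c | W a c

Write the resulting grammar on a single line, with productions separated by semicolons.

Directly left-recursive nonterminals: Start, W.
For Start: α = {d, a}, β = {d d, a, d Z}. Rewrite as Start → β Start1 and Start1 → α Start1 | ε.
For W: α = {c, a c}, β = {c b, Start, Z a}. Rewrite as W → β W1 and W1 → α W1 | ε.

Start → d d Start1 | a Start1 | d Z Start1; Z → a d | a b c | b Start Z | b W; W → c b W1 | Start W1 | Z a W1; Start1 → d Start1 | a Start1 | ε; W1 → c W1 | a c W1 | ε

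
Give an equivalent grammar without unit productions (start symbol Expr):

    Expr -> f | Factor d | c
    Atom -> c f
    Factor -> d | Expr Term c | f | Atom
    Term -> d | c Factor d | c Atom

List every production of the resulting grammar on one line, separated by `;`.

Expr -> f | Factor d | c; Atom -> c f; Factor -> c f | d | Expr Term c | f; Term -> d | c Factor d | c Atom

Unit pairs: Factor ⇒* {Atom}.
For each unit pair (A, B), copy every non-unit production of B to A, then drop all unit productions.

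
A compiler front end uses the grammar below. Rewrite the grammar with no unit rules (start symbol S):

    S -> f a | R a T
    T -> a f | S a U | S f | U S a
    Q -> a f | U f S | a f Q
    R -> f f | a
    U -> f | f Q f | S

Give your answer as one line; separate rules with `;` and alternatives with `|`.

S -> f a | R a T; T -> a f | S a U | S f | U S a; Q -> a f | U f S | a f Q; R -> f f | a; U -> f | f Q f | f a | R a T

Unit pairs: U ⇒* {S}.
For each unit pair (A, B), copy every non-unit production of B to A, then drop all unit productions.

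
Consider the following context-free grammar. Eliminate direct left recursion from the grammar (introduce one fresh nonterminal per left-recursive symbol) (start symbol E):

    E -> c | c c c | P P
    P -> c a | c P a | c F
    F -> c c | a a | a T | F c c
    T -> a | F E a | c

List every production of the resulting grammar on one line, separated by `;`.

Left recursion appears on F.
For F: α = {c c}, β = {c c, a a, a T}. Rewrite as F → β F' and F' → α F' | ε.

E -> c | c c c | P P; P -> c a | c P a | c F; F -> c c F' | a a F' | a T F'; T -> a | F E a | c; F' -> c c F' | eps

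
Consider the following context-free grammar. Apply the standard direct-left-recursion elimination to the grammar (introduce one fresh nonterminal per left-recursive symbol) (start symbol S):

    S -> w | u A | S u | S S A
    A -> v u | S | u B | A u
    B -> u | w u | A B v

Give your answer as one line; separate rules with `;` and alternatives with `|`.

S, A are directly left-recursive.
For S: α = {u, S A}, β = {w, u A}. Rewrite as S → β S' and S' → α S' | ε.
For A: α = {u}, β = {v u, S, u B}. Rewrite as A → β A' and A' → α A' | ε.

S -> w S' | u A S'; A -> v u A' | S A' | u B A'; B -> u | w u | A B v; S' -> u S' | S A S' | ε; A' -> u A' | ε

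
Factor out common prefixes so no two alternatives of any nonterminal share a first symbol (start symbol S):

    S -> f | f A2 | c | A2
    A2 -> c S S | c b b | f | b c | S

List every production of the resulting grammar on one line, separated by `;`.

S -> c | A2 | f S'; A2 -> f | b c | S | c A2'; S' -> ε | A2; A2' -> S S | b b

S has alternatives sharing prefix 'f': factor to S → f S' with S' → ε | A2.
A2 has alternatives sharing prefix 'c': factor to A2 → c A2' with A2' → S S | b b.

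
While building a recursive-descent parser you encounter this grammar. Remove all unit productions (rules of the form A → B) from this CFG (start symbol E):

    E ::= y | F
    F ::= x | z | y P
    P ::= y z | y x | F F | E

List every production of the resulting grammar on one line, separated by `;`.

E ::= y | x | z | y P; F ::= x | z | y P; P ::= y | y z | y x | F F | x | z | y P

Unit pairs: E ⇒* {F}; P ⇒* {E, F}.
For every A with A ⇒* B via unit rules, add B's non-unit alternatives to A; then delete every rule of the form X → Y.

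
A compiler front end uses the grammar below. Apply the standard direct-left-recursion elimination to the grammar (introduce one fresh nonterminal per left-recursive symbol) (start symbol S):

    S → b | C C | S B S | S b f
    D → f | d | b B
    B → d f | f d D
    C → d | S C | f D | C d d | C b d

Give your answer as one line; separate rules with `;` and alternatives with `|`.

S → b S' | C C S'; D → f | d | b B; B → d f | f d D; C → d C' | S C C' | f D C'; S' → B S S' | b f S' | ε; C' → d d C' | b d C' | ε

S, C are directly left-recursive.
For S: α = {B S, b f}, β = {b, C C}. Rewrite as S → β S' and S' → α S' | ε.
For C: α = {d d, b d}, β = {d, S C, f D}. Rewrite as C → β C' and C' → α C' | ε.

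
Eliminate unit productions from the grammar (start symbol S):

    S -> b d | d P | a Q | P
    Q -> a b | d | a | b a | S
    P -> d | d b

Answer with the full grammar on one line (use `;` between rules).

Unit pairs: Q ⇒* {P, S}; S ⇒* {P}.
For every A with A ⇒* B via unit rules, add B's non-unit alternatives to A; then delete every rule of the form X → Y.

S -> b d | d P | a Q | d | d b; Q -> b d | d P | a Q | d | d b | a b | a | b a; P -> d | d b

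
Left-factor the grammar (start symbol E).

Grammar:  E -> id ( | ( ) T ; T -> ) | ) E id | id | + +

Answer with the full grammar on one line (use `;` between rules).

T has alternatives sharing prefix ')': factor to T → ) T' with T' → ε | E id.

E -> id ( | ( ) T; T -> id | + + | ) T'; T' -> ε | E id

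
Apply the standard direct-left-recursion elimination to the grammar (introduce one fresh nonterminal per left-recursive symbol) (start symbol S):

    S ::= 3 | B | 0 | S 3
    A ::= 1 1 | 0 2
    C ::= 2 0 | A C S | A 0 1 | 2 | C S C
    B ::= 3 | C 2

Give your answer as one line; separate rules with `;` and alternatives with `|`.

S ::= 3 S' | B S' | 0 S'; A ::= 1 1 | 0 2; C ::= 2 0 C' | A C S C' | A 0 1 C' | 2 C'; B ::= 3 | C 2; S' ::= 3 S' | ε; C' ::= S C C' | ε

S, C are directly left-recursive.
For S: α = {3}, β = {3, B, 0}. Rewrite as S → β S' and S' → α S' | ε.
For C: α = {S C}, β = {2 0, A C S, A 0 1, 2}. Rewrite as C → β C' and C' → α C' | ε.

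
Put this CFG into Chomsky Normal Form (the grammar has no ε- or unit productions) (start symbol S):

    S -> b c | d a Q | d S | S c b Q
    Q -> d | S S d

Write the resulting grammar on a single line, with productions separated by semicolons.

Introduce a nonterminal for each terminal appearing in a rule of length ≥ 2: X1 → b, X2 → c, X3 → d, X4 → a.
Binarize each right-hand side of length ≥ 3 by chaining fresh nonterminals (Y1, Y2, …): affected rules were S → X3 X4 Q; S → S X2 X1 Q; Q → S S X3.

S -> X1 X2 | X3 Y1 | X3 S | S Y2; Q -> d | S Y4; X1 -> b; X2 -> c; X3 -> d; X4 -> a; Y1 -> X4 Q; Y2 -> X2 Y3; Y3 -> X1 Q; Y4 -> S X3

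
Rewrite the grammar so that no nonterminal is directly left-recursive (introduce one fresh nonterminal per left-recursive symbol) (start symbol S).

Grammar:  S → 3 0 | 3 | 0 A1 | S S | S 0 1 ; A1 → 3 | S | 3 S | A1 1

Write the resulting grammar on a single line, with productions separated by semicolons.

Left recursion appears on S, A1.
For S: α = {S, 0 1}, β = {3 0, 3, 0 A1}. Rewrite as S → β S' and S' → α S' | ε.
For A1: α = {1}, β = {3, S, 3 S}. Rewrite as A1 → β A1' and A1' → α A1' | ε.

S → 3 0 S' | 3 S' | 0 A1 S'; A1 → 3 A1' | S A1' | 3 S A1'; S' → S S' | 0 1 S' | ε; A1' → 1 A1' | ε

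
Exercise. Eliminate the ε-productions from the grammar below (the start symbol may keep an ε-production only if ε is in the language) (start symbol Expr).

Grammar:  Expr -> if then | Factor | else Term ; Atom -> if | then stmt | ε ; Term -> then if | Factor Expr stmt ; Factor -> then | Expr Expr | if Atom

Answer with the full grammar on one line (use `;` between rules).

Nullable nonterminals: {Atom}.
ε ∉ L(G), so no ε-production is kept.
For each production, add variants omitting each subset of nullable occurrences: Factor → if Atom gives if Atom | if.

Expr -> if then | Factor | else Term; Atom -> if | then stmt; Term -> then if | Factor Expr stmt; Factor -> then | Expr Expr | if Atom | if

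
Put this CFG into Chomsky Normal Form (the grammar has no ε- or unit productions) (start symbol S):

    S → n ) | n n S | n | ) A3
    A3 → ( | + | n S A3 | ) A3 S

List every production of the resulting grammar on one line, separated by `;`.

S → X1 X2 | X1 Y1 | n | X2 A3; A3 → ( | + | X1 Y2 | X2 Y3; X1 → n; X2 → ); Y1 → X1 S; Y2 → S A3; Y3 → A3 S

Introduce a nonterminal for each terminal appearing in a rule of length ≥ 2: X1 → n, X2 → ).
Binarize each right-hand side of length ≥ 3 by chaining fresh nonterminals (Y1, Y2, …): affected rules were S → X1 X1 S; A3 → X1 S A3; A3 → X2 A3 S.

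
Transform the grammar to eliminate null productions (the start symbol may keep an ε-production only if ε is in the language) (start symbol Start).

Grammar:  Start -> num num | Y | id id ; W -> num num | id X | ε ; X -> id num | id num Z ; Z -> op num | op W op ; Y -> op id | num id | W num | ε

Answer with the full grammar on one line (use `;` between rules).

Nullable set = {Start, W, Y}.
ε ∈ L(G) since Start is nullable, so keep Start → ε.
Add the nullable-subset variants: Z → op W op gives op W op | op op. Y → W num gives W num | num.

Start -> num num | Y | id id | ε; W -> num num | id X; X -> id num | id num Z; Z -> op num | op W op | op op; Y -> op id | num id | W num | num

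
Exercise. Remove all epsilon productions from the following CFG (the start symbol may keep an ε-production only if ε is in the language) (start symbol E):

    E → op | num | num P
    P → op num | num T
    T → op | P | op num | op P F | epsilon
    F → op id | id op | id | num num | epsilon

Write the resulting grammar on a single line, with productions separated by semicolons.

The nullable symbols are {F, T}.
ε ∉ L(G), so no ε-production is kept.
Add the nullable-subset variants: P → num T gives num T | num. T → op P F gives op P F | op P.

E → op | num | num P; P → op num | num T | num; T → op | P | op num | op P F | op P; F → op id | id op | id | num num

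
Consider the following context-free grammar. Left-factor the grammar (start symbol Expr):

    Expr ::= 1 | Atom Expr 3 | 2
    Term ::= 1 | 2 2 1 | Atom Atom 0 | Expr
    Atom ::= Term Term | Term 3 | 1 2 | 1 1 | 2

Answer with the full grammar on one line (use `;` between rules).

Expr ::= 1 | Atom Expr 3 | 2; Term ::= 1 | 2 2 1 | Atom Atom 0 | Expr; Atom ::= 2 | Term Atom1 | 1 Atom2; Atom1 ::= Term | 3; Atom2 ::= 2 | 1

Atom has alternatives sharing prefix 'Term': factor to Atom → Term Atom1 with Atom1 → Term | 3.
Atom has alternatives sharing prefix '1': factor to Atom → 1 Atom2 with Atom2 → 2 | 1.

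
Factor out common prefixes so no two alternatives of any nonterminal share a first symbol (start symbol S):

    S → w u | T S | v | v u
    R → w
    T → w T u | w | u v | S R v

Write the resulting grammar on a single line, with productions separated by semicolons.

S has alternatives sharing prefix 'v': factor to S → v S' with S' → ε | u.
T has alternatives sharing prefix 'w': factor to T → w T' with T' → T u | ε.

S → w u | T S | v S'; R → w; T → u v | S R v | w T'; S' → ε | u; T' → T u | ε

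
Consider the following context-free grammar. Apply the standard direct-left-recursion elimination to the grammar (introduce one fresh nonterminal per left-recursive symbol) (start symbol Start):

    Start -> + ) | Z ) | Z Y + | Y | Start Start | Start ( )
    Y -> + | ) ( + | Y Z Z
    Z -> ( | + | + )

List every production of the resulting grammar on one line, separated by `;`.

Start -> + ) Start1 | Z ) Start1 | Z Y + Start1 | Y Start1; Y -> + Y1 | ) ( + Y1; Z -> ( | + | + ); Start1 -> Start Start1 | ( ) Start1 | ε; Y1 -> Z Z Y1 | ε

Start, Y are directly left-recursive.
For Start: α = {Start, ( )}, β = {+ ), Z ), Z Y +, Y}. Rewrite as Start → β Start1 and Start1 → α Start1 | ε.
For Y: α = {Z Z}, β = {+, ) ( +}. Rewrite as Y → β Y1 and Y1 → α Y1 | ε.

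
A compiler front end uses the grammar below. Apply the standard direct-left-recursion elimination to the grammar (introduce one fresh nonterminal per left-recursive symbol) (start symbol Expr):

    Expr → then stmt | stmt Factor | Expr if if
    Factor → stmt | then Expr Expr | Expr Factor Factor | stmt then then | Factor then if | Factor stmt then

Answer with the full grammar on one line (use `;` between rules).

Directly left-recursive nonterminals: Expr, Factor.
For Expr: α = {if if}, β = {then stmt, stmt Factor}. Rewrite as Expr → β Expr1 and Expr1 → α Expr1 | ε.
For Factor: α = {then if, stmt then}, β = {stmt, then Expr Expr, Expr Factor Factor, stmt then then}. Rewrite as Factor → β Factor1 and Factor1 → α Factor1 | ε.

Expr → then stmt Expr1 | stmt Factor Expr1; Factor → stmt Factor1 | then Expr Expr Factor1 | Expr Factor Factor Factor1 | stmt then then Factor1; Expr1 → if if Expr1 | ε; Factor1 → then if Factor1 | stmt then Factor1 | ε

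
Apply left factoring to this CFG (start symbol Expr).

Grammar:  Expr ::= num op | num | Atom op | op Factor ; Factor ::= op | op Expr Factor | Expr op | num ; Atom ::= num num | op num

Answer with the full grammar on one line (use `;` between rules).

Expr ::= Atom op | op Factor | num Expr1; Factor ::= Expr op | num | op Factor1; Atom ::= num num | op num; Expr1 ::= op | ε; Factor1 ::= ε | Expr Factor

Expr has alternatives sharing prefix 'num': factor to Expr → num Expr1 with Expr1 → op | ε.
Factor has alternatives sharing prefix 'op': factor to Factor → op Factor1 with Factor1 → ε | Expr Factor.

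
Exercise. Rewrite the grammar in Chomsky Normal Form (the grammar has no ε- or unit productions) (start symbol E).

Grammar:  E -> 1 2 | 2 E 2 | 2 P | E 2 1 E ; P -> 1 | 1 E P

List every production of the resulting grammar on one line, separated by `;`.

Introduce a nonterminal for each terminal appearing in a rule of length ≥ 2: X1 → 1, X2 → 2.
Binarize each right-hand side of length ≥ 3 by chaining fresh nonterminals (Y1, Y2, …): affected rules were E → X2 E X2; E → E X2 X1 E; P → X1 E P.

E -> X1 X2 | X2 Y1 | X2 P | E Y2; P -> 1 | X1 Y4; X1 -> 1; X2 -> 2; Y1 -> E X2; Y2 -> X2 Y3; Y3 -> X1 E; Y4 -> E P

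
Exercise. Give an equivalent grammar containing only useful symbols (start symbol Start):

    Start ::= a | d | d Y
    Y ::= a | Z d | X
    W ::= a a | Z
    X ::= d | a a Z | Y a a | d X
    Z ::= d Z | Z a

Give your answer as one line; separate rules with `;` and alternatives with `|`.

Start ::= a | d | d Y; Y ::= a | X; X ::= d | Y a a | d X

Generating nonterminals: {Start, W, X, Y}.
Reachable from Start after that: {Start, X, Y}.
Removed useless symbols: {W, Z} and every production mentioning them.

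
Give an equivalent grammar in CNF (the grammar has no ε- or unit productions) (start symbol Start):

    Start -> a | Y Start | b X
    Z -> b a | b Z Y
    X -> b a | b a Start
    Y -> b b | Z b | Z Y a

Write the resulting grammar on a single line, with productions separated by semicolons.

Start -> a | Y Start | X1 X; Z -> X1 X2 | X1 Y1; X -> X1 X2 | X1 Y2; Y -> X1 X1 | Z X1 | Z Y3; X1 -> b; X2 -> a; Y1 -> Z Y; Y2 -> X2 Start; Y3 -> Y X2

Introduce a nonterminal for each terminal appearing in a rule of length ≥ 2: X1 → b, X2 → a.
Binarize each right-hand side of length ≥ 3 by chaining fresh nonterminals (Y1, Y2, …): affected rules were Z → X1 Z Y; X → X1 X2 Start; Y → Z Y X2.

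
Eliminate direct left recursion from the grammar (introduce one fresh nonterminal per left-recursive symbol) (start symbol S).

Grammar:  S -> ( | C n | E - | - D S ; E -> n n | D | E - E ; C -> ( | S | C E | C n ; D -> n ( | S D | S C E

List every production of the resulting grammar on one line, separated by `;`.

E, C are directly left-recursive.
For E: α = {- E}, β = {n n, D}. Rewrite as E → β E' and E' → α E' | ε.
For C: α = {E, n}, β = {(, S}. Rewrite as C → β C' and C' → α C' | ε.

S -> ( | C n | E - | - D S; E -> n n E' | D E'; C -> ( C' | S C'; D -> n ( | S D | S C E; E' -> - E E' | ε; C' -> E C' | n C' | ε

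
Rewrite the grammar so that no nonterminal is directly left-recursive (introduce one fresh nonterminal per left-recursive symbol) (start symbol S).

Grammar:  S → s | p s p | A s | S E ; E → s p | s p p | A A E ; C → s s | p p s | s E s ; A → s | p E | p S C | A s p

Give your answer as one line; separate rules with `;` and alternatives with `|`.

S, A are directly left-recursive.
For S: α = {E}, β = {s, p s p, A s}. Rewrite as S → β S' and S' → α S' | ε.
For A: α = {s p}, β = {s, p E, p S C}. Rewrite as A → β A' and A' → α A' | ε.

S → s S' | p s p S' | A s S'; E → s p | s p p | A A E; C → s s | p p s | s E s; A → s A' | p E A' | p S C A'; S' → E S' | ε; A' → s p A' | ε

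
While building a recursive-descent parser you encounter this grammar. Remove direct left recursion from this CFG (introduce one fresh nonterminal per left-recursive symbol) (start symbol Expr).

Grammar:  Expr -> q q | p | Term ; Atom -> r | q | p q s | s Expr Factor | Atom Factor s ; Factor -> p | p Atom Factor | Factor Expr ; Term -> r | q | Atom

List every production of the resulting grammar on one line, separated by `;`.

Directly left-recursive nonterminals: Atom, Factor.
For Atom: α = {Factor s}, β = {r, q, p q s, s Expr Factor}. Rewrite as Atom → β Atom1 and Atom1 → α Atom1 | ε.
For Factor: α = {Expr}, β = {p, p Atom Factor}. Rewrite as Factor → β Factor1 and Factor1 → α Factor1 | ε.

Expr -> q q | p | Term; Atom -> r Atom1 | q Atom1 | p q s Atom1 | s Expr Factor Atom1; Factor -> p Factor1 | p Atom Factor Factor1; Term -> r | q | Atom; Atom1 -> Factor s Atom1 | epsilon; Factor1 -> Expr Factor1 | epsilon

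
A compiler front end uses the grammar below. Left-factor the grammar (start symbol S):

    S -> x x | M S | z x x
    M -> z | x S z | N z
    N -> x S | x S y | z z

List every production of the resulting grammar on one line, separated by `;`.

N has alternatives sharing prefix 'x S': factor to N → x S N' with N' → ε | y.

S -> x x | M S | z x x; M -> z | x S z | N z; N -> z z | x S N'; N' -> ε | y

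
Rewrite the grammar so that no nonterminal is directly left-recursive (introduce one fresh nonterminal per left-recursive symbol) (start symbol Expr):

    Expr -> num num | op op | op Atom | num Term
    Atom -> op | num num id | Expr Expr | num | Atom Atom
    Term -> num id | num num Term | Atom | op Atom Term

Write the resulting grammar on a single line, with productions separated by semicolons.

Expr -> num num | op op | op Atom | num Term; Atom -> op Atom1 | num num id Atom1 | Expr Expr Atom1 | num Atom1; Term -> num id | num num Term | Atom | op Atom Term; Atom1 -> Atom Atom1 | ε

Atom is directly left-recursive.
For Atom: α = {Atom}, β = {op, num num id, Expr Expr, num}. Rewrite as Atom → β Atom1 and Atom1 → α Atom1 | ε.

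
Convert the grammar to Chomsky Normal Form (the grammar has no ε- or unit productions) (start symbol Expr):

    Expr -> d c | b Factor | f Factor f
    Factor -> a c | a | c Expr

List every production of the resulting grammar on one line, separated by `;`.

Expr -> X1 X2 | X3 Factor | X4 Y1; Factor -> X5 X2 | a | X2 Expr; X1 -> d; X2 -> c; X3 -> b; X4 -> f; X5 -> a; Y1 -> Factor X4

Introduce a nonterminal for each terminal appearing in a rule of length ≥ 2: X1 → d, X2 → c, X3 → b, X4 → f, X5 → a.
Binarize each right-hand side of length ≥ 3 by chaining fresh nonterminals (Y1, Y2, …): affected rules were Expr → X4 Factor X4.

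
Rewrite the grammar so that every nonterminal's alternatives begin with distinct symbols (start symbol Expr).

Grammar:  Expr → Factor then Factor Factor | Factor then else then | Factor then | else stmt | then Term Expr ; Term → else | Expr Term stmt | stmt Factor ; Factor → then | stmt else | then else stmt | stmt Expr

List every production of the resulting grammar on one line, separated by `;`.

Expr has alternatives sharing prefix 'Factor then': factor to Expr → Factor then Expr1 with Expr1 → Factor Factor | else then | ε.
Factor has alternatives sharing prefix 'then': factor to Factor → then Factor1 with Factor1 → ε | else stmt.
Factor has alternatives sharing prefix 'stmt': factor to Factor → stmt Factor2 with Factor2 → else | Expr.

Expr → else stmt | then Term Expr | Factor then Expr1; Term → else | Expr Term stmt | stmt Factor; Factor → then Factor1 | stmt Factor2; Expr1 → Factor Factor | else then | ε; Factor1 → ε | else stmt; Factor2 → else | Expr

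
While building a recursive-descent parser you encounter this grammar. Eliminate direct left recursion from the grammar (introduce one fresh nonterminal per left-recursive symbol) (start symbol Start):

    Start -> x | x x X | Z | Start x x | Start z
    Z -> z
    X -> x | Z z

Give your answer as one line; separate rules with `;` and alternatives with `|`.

Left recursion appears on Start.
For Start: α = {x x, z}, β = {x, x x X, Z}. Rewrite as Start → β Start1 and Start1 → α Start1 | ε.

Start -> x Start1 | x x X Start1 | Z Start1; Z -> z; X -> x | Z z; Start1 -> x x Start1 | z Start1 | eps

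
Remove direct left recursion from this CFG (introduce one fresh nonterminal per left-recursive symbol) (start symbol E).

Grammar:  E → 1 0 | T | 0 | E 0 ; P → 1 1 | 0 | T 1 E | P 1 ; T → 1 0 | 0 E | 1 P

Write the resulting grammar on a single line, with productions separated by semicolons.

E → 1 0 E' | T E' | 0 E'; P → 1 1 P' | 0 P' | T 1 E P'; T → 1 0 | 0 E | 1 P; E' → 0 E' | epsilon; P' → 1 P' | epsilon

E, P are directly left-recursive.
For E: α = {0}, β = {1 0, T, 0}. Rewrite as E → β E' and E' → α E' | ε.
For P: α = {1}, β = {1 1, 0, T 1 E}. Rewrite as P → β P' and P' → α P' | ε.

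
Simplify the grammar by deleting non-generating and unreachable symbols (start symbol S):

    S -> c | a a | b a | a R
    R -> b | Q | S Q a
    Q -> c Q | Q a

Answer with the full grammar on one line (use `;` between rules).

S -> c | a a | b a | a R; R -> b

Generating nonterminals: {R, S}.
Reachable from S after that: {R, S}.
Removed useless symbols: {Q} and every production mentioning them.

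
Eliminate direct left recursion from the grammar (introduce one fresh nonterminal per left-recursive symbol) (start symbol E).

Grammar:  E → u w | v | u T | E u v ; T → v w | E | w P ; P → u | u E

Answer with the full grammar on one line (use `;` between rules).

E → u w E' | v E' | u T E'; T → v w | E | w P; P → u | u E; E' → u v E' | ε

E is directly left-recursive.
For E: α = {u v}, β = {u w, v, u T}. Rewrite as E → β E' and E' → α E' | ε.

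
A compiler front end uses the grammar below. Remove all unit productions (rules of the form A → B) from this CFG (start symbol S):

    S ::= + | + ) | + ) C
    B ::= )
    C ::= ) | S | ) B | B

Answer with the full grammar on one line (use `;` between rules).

Unit pairs: C ⇒* {B, S}.
For every A with A ⇒* B via unit rules, add B's non-unit alternatives to A; then delete every rule of the form X → Y.

S ::= + | + ) | + ) C; B ::= ); C ::= ) | ) B | + | + ) | + ) C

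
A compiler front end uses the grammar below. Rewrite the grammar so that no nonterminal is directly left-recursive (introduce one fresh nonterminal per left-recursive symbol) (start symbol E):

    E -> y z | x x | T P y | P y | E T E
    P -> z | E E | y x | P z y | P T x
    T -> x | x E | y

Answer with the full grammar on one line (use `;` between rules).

E -> y z E' | x x E' | T P y E' | P y E'; P -> z P' | E E P' | y x P'; T -> x | x E | y; E' -> T E E' | eps; P' -> z y P' | T x P' | eps

E, P are directly left-recursive.
For E: α = {T E}, β = {y z, x x, T P y, P y}. Rewrite as E → β E' and E' → α E' | ε.
For P: α = {z y, T x}, β = {z, E E, y x}. Rewrite as P → β P' and P' → α P' | ε.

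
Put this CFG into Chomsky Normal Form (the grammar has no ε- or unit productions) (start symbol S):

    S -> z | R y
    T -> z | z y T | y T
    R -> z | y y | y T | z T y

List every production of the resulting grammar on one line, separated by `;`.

Introduce a nonterminal for each terminal appearing in a rule of length ≥ 2: X1 → y, X2 → z.
Binarize each right-hand side of length ≥ 3 by chaining fresh nonterminals (Y1, Y2, …): affected rules were T → X2 X1 T; R → X2 T X1.

S -> z | R X1; T -> z | X2 Y1 | X1 T; R -> z | X1 X1 | X1 T | X2 Y2; X1 -> y; X2 -> z; Y1 -> X1 T; Y2 -> T X1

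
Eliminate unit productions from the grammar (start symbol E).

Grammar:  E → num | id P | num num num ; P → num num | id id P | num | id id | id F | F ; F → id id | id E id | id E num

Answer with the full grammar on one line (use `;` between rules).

Unit pairs: P ⇒* {F}.
Replace each nonterminal's rules with the union of the non-unit rules of every nonterminal it unit-derives.

E → num | id P | num num num; P → id id | id E id | id E num | num num | id id P | num | id F; F → id id | id E id | id E num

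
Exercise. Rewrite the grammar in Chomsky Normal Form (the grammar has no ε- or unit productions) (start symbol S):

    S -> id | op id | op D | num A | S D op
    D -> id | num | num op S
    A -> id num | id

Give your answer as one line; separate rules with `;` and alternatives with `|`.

S -> id | X1 X2 | X1 D | X3 A | S Y1; D -> id | num | X3 Y2; A -> X2 X3 | id; X1 -> op; X2 -> id; X3 -> num; Y1 -> D X1; Y2 -> X1 S

Introduce a nonterminal for each terminal appearing in a rule of length ≥ 2: X1 → op, X2 → id, X3 → num.
Binarize each right-hand side of length ≥ 3 by chaining fresh nonterminals (Y1, Y2, …): affected rules were S → S D X1; D → X3 X1 S.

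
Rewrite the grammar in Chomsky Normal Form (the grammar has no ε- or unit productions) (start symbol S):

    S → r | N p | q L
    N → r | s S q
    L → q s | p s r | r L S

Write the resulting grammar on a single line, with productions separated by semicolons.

Introduce a nonterminal for each terminal appearing in a rule of length ≥ 2: X1 → p, X2 → q, X3 → s, X4 → r.
Binarize each right-hand side of length ≥ 3 by chaining fresh nonterminals (Y1, Y2, …): affected rules were N → X3 S X2; L → X1 X3 X4; L → X4 L S.

S → r | N X1 | X2 L; N → r | X3 Y1; L → X2 X3 | X1 Y2 | X4 Y3; X1 → p; X2 → q; X3 → s; X4 → r; Y1 → S X2; Y2 → X3 X4; Y3 → L S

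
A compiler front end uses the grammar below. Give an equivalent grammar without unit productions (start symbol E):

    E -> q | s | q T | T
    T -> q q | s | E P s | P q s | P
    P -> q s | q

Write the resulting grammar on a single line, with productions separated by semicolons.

Unit pairs: E ⇒* {P, T}; T ⇒* {P}.
For each unit pair (A, B), copy every non-unit production of B to A, then drop all unit productions.

E -> q | s | q T | q s | q q | E P s | P q s; T -> q s | q | q q | s | E P s | P q s; P -> q s | q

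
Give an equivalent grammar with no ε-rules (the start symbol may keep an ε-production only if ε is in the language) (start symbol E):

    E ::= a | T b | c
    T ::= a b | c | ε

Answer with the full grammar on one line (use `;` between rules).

Nullable set = {T}.
ε ∉ L(G), so no ε-production is kept.
Expand every rule over subsets of its nullable positions: E → T b gives T b | b.

E ::= a | T b | b | c; T ::= a b | c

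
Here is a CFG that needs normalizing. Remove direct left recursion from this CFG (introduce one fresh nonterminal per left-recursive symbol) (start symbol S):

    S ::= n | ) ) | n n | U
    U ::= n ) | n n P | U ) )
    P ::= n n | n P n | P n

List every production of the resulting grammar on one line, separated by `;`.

Directly left-recursive nonterminals: U, P.
For U: α = {) )}, β = {n ), n n P}. Rewrite as U → β U' and U' → α U' | ε.
For P: α = {n}, β = {n n, n P n}. Rewrite as P → β P' and P' → α P' | ε.

S ::= n | ) ) | n n | U; U ::= n ) U' | n n P U'; P ::= n n P' | n P n P'; U' ::= ) ) U' | ε; P' ::= n P' | ε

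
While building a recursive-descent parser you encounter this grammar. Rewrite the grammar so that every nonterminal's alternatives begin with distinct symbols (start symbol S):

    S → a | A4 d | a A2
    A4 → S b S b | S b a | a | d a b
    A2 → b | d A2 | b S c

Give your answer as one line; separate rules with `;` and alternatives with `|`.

S → A4 d | a S'; A4 → a | d a b | S b A4'; A2 → d A2 | b A2'; S' → ε | A2; A4' → S b | a; A2' → ε | S c

S has alternatives sharing prefix 'a': factor to S → a S' with S' → ε | A2.
A4 has alternatives sharing prefix 'S b': factor to A4 → S b A4' with A4' → S b | a.
A2 has alternatives sharing prefix 'b': factor to A2 → b A2' with A2' → ε | S c.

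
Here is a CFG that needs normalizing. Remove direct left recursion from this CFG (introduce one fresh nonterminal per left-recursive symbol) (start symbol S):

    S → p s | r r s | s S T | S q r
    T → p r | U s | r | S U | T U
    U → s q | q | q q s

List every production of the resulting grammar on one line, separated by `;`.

S → p s S' | r r s S' | s S T S'; T → p r T' | U s T' | r T' | S U T'; U → s q | q | q q s; S' → q r S' | eps; T' → U T' | eps

Directly left-recursive nonterminals: S, T.
For S: α = {q r}, β = {p s, r r s, s S T}. Rewrite as S → β S' and S' → α S' | ε.
For T: α = {U}, β = {p r, U s, r, S U}. Rewrite as T → β T' and T' → α T' | ε.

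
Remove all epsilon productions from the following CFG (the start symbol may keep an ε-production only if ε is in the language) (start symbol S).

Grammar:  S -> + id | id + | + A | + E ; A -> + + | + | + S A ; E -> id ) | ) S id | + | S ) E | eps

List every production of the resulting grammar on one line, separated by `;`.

Nullable set = {E}.
ε ∉ L(G), so no ε-production is kept.
Expand every rule over subsets of its nullable positions: S → + E gives + E | +. E → S ) E gives S ) E | S ).

S -> + id | id + | + A | + E | +; A -> + + | + | + S A; E -> id ) | ) S id | + | S ) E | S )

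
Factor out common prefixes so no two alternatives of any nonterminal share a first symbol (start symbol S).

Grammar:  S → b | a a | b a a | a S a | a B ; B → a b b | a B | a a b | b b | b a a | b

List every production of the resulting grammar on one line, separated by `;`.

S has alternatives sharing prefix 'a': factor to S → a S' with S' → a | S a | B.
S has alternatives sharing prefix 'b': factor to S → b S'' with S'' → ε | a a.
B has alternatives sharing prefix 'a': factor to B → a B' with B' → b b | B | a b.
B has alternatives sharing prefix 'b': factor to B → b B'' with B'' → b | a a | ε.

S → a S' | b S''; B → a B' | b B''; S' → a | S a | B; S'' → epsilon | a a; B' → b b | B | a b; B'' → b | a a | epsilon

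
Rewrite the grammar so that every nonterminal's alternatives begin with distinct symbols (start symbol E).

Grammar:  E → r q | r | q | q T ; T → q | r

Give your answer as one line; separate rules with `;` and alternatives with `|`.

E → r E' | q E''; T → q | r; E' → q | ε; E'' → ε | T

E has alternatives sharing prefix 'r': factor to E → r E' with E' → q | ε.
E has alternatives sharing prefix 'q': factor to E → q E'' with E'' → ε | T.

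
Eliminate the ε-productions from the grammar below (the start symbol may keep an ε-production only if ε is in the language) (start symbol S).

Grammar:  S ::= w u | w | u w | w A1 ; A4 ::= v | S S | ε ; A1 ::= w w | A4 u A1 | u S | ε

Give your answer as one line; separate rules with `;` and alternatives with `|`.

S ::= w u | w | u w | w A1; A4 ::= v | S S; A1 ::= w w | A4 u A1 | A4 u | u A1 | u | u S

Nullable set = {A1, A4}.
ε ∉ L(G), so no ε-production is kept.
Expand every rule over subsets of its nullable positions: A1 → A4 u A1 gives A4 u A1 | A4 u | u A1 | u.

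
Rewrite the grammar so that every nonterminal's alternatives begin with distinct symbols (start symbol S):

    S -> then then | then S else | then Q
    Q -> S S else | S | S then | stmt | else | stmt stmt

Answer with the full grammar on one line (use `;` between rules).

S has alternatives sharing prefix 'then': factor to S → then S' with S' → then | S else | Q.
Q has alternatives sharing prefix 'S': factor to Q → S Q' with Q' → S else | ε | then.
Q has alternatives sharing prefix 'stmt': factor to Q → stmt Q'' with Q'' → ε | stmt.

S -> then S'; Q -> else | S Q' | stmt Q''; S' -> then | S else | Q; Q' -> S else | ε | then; Q'' -> ε | stmt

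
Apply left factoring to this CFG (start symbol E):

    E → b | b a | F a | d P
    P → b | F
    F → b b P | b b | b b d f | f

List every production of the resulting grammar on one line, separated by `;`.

E has alternatives sharing prefix 'b': factor to E → b E' with E' → ε | a.
F has alternatives sharing prefix 'b b': factor to F → b b F' with F' → P | ε | d f.

E → F a | d P | b E'; P → b | F; F → f | b b F'; E' → ε | a; F' → P | ε | d f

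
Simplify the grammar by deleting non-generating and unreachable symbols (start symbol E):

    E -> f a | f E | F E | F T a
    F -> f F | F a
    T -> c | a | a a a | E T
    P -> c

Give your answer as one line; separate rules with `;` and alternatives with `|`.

E -> f a | f E

Generating nonterminals: {E, P, T}.
Reachable from E after that: {E}.
Removed useless symbols: {F, P, T} and every production mentioning them.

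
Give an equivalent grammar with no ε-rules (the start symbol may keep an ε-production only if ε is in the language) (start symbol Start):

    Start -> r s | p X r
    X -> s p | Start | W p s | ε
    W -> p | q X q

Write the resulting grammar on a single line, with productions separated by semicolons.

The nullable symbols are {X}.
ε ∉ L(G), so no ε-production is kept.
Expand every rule over subsets of its nullable positions: Start → p X r gives p X r | p r. W → q X q gives q X q | q q.

Start -> r s | p X r | p r; X -> s p | Start | W p s; W -> p | q X q | q q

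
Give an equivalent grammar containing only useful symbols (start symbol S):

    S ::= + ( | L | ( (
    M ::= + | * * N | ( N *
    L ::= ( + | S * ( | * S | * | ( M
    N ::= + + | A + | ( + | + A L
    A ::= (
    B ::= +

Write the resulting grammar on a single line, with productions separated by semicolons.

Generating nonterminals: {A, B, L, M, N, S}.
Reachable from S after that: {A, L, M, N, S}.
Removed useless symbols: {B} and every production mentioning them.

S ::= + ( | L | ( (; M ::= + | * * N | ( N *; L ::= ( + | S * ( | * S | * | ( M; N ::= + + | A + | ( + | + A L; A ::= (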